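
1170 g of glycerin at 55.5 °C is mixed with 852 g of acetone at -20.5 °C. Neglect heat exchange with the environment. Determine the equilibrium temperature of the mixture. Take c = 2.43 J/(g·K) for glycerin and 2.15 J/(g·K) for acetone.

T_f ≈ 25.7 °C

Taking heat into each body as positive, Σ m c ΔT = 0:
1170·2.43·(T − 55.5) + 852·2.15·(T − (-20.5)) = 0
4674.9 T = 120240
T = 120240 / 4674.9 = 25.7 °C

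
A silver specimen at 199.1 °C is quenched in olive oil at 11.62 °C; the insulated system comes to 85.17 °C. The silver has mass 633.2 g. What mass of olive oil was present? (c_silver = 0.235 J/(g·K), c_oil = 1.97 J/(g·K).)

m ≈ 117 g

Heat lost by the silver = heat gained by the oil:
633.2·0.235·(199.1 − 85.17) = m·1.97·(85.17 − 11.62)
144.89 m = 16953  ⇒  m ≈ 117 g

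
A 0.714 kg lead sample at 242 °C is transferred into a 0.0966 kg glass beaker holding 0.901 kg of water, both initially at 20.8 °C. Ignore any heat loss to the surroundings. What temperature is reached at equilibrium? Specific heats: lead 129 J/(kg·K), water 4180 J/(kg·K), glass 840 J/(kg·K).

T_f ≈ 26.0 °C

Taking heat into each body as positive, Σ m c ΔT = 0:
0.714×129×(T − 242) + 0.901×4180×(T − 20.8) + 0.0966×840×(T − 20.8) = 0
3939.4 T = 102314
T = 102314/3939.4 ≈ 25.97 °C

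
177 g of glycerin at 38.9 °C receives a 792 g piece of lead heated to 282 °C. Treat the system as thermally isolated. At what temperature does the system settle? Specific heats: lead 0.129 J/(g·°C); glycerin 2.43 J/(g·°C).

T_f ≈ 85.6 °C

T_f = Σ m_i c_i T_i / Σ m_i c_i:
T_f = (102.17·282 + 430.11·38.9) / (102.17 + 430.11)
    = 45543 / 532.28 ≈ 85.56 °C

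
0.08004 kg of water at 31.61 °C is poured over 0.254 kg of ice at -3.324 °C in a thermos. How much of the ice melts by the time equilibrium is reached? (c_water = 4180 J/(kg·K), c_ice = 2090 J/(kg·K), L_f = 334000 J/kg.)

Water can give up m c ΔT = 0.08004·4180·31.61 = 10576 J before reaching 0 °C.
Of that, 0.254·2090·3.324 = 1764.6 J goes to bring the ice to 0 °C, leaving 8811.1 J.
Fully melting the ice requires m_ice L_f = 0.254·334000 = 84836 J.
Since 8811.1 < 84836 J, not all the ice melts; equilibrium is at 0 °C.
Mass melted = 8811.1/334000 ≈ 0.02638 kg.

m_melted ≈ 0.0264 kg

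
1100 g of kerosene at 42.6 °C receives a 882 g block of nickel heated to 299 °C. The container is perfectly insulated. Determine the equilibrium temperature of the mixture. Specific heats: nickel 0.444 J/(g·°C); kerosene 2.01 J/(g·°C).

Let T be the final temperature. ΣQ_i = 0:
882×0.444×(T − 299) + 1100×2.01×(T − 42.6) = 0
391.61(T − 299) + 2211(T − 42.6) = 0
(391.61 + 2211) T = 391.61×299 + 2211×42.6
T = 211279/2602.6 ≈ 81.18 °C

T_f ≈ 81.2 °C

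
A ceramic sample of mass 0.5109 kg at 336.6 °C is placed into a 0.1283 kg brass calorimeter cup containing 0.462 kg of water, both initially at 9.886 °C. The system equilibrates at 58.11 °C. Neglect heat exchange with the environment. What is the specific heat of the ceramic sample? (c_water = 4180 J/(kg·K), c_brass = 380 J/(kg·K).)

Conservation of energy gives ΣQ = 0:
0.5109·c·(58.11 − 336.6) + 0.462·4180·(58.11 − 9.886) + 0.1283·380·(58.11 − 9.886) = 0
-142.28 c = -95479
c = -95479/-142.28 ≈ 671.1 J/(kg·K)

c ≈ 671 J/(kg·K)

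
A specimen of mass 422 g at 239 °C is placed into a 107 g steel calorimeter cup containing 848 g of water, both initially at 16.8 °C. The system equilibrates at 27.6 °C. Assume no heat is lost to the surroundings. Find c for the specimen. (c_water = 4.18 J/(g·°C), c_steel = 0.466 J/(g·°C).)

Setting the total heat transfer to zero:
422×c×(27.6 − 239) + 848×4.18×(27.6 − 16.8) + 107×0.466×(27.6 − 16.8) = 0
-89211 c = -38821
c = -38821/-89211 ≈ 0.4352 J/(g·°C)

c ≈ 0.435 J/(g·°C)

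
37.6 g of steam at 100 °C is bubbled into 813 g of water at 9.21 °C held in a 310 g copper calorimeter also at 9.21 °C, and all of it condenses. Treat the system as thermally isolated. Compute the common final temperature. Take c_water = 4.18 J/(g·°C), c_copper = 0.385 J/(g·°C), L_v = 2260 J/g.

T_f ≈ 36.2 °C

Conservation of energy gives ΣQ = 0:
steam→water at 100 °C releases m L_v = 37.6·2260 = 84976; condensed water 100 °C→T: 157.17(T − 100); original water: 3398.3(T − 9.21); cup: 119.35(T − 9.21)
3674.9 T = 84976 + 15717 + 32398 = 133091
T ≈ 36.22 °C, under the boiling point, so the assumption holds.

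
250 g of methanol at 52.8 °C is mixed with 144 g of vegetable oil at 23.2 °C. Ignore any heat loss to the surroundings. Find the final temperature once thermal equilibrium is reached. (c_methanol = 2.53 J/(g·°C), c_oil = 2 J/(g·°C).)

T_f ≈ 43.5 °C

Heat lost by the methanol equals heat gained by the oil:
250×2.53×(52.8 − T) = 144×2×(T − 23.2)
632.5(52.8 − T) = 288(T − 23.2)
920.5 T = 40078  ⇒  T ≈ 43.54 °C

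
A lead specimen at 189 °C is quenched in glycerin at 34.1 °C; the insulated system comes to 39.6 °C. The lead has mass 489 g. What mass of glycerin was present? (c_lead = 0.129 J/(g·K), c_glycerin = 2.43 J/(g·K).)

Net heat exchanged in the isolated system is zero:
489×0.129×(39.6 − 189) + m×2.43×(39.6 − 34.1) = 0
13.37 m = 9424.3
m = 9424.3/13.37 ≈ 705.1 g

m ≈ 705 g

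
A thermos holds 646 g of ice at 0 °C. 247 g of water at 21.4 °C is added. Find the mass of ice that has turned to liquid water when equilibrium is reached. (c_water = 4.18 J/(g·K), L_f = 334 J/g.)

Cooling the water to 0 °C releases 247×4.18×21.4 = 22095 J.
To melt every bit of ice: 646×334 = 215764 J.
22095 J < 215764 J, so only part of the ice melts and the system sits at 0 °C.
m_melt = 22095 / L_f = 66.15 g.

m_melted ≈ 66.2 g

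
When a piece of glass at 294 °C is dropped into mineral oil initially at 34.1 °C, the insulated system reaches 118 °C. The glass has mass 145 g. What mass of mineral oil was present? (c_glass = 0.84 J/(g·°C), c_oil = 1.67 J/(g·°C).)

m ≈ 153 g

Heat lost by the glass = heat gained by the oil:
145·0.84·(294 − 118) = m·1.67·(118 − 34.1)
140.11 m = 21437  ⇒  m ≈ 153 g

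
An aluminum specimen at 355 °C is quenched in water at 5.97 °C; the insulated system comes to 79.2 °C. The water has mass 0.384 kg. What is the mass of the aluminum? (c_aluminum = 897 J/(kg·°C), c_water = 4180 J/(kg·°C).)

m ≈ 0.475 kg

Heat lost by the aluminum = heat gained by the water:
m×897×(355 − 79.2) = 0.384×4180×(79.2 − 5.97)
247393 m = 117543  ⇒  m ≈ 0.4751 kg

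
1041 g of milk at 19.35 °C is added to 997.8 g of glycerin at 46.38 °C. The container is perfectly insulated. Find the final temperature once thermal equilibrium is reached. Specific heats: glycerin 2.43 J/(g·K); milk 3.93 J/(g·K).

T_f ≈ 29.4 °C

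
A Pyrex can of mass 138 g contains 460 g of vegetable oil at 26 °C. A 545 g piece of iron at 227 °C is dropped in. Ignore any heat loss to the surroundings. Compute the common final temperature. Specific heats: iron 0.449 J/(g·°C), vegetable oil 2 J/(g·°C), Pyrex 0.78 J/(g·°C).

T_f ≈ 64.7 °C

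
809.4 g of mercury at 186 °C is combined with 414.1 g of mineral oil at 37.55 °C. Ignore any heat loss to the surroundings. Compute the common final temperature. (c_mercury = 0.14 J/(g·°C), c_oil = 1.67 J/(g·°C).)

T_f ≈ 58.5 °C

T_f is the heat-capacity-weighted average of the initial temperatures:
T_f = (113.32·186 + 691.55·37.55) / (113.32 + 691.55)
    = 47044 / 804.86 ≈ 58.45 °C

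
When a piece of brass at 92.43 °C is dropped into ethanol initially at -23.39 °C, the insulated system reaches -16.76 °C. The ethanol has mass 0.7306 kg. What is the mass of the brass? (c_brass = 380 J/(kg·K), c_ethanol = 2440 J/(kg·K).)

m ≈ 0.285 kg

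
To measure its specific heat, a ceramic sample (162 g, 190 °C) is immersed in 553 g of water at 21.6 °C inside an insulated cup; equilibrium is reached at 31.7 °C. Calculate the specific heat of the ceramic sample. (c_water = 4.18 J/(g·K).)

c ≈ 0.91 J/(g·K)

Heat gained plus heat lost sum to zero:
162·c·(31.7 − 190) + 553·4.18·(31.7 − 21.6) = 0
-25645 c = -23347
c = -23347/-25645 ≈ 0.9104 J/(g·K)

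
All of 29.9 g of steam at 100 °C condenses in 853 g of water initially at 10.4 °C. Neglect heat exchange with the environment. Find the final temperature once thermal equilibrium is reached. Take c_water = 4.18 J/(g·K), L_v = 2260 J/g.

T_f ≈ 31.7 °C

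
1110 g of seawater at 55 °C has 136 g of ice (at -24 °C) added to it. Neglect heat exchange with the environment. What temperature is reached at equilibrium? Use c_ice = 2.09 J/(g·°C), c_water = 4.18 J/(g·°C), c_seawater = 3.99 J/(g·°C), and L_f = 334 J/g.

T_f ≈ 38.3 °C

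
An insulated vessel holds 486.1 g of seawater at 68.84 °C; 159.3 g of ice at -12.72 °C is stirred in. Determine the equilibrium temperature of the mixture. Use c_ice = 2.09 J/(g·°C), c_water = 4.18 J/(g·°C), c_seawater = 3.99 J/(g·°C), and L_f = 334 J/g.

Net heat exchanged in the isolated system is zero:
warm ice to 0 °C: 159.3·2.09·(0 − (-12.72)) = 4235
  latent heat to melt: 159.3·334 = 53206
  meltwater 0→T: 159.3·4.18·T = 665.87 T
  seawater: 1939.5(T − 68.84)
2605.4 T = 133518 − 57441 = 76077
T ≈ 29.20 °C — above 0 °C, consistent with complete melting.

T_f ≈ 29.2 °C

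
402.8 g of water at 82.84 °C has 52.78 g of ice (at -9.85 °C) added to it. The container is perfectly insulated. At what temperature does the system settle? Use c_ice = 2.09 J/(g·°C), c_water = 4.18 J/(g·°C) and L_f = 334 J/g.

Energy conservation, ΣQ = 0:
ice -9.85→0 °C: 52.78·2.09·9.85 = 1086.6; fusion: m_ice L_f = 52.78·334 = 17629; meltwater 0→T: 52.78·4.18·T = 220.62 T; water cools: 402.8·4.18·(T − 82.84) = 1683.7(T − 82.84)
1904.3 T = 139478 − 18715 = 120763
T ≈ 63.42 °C. Since T > 0 °C, the all-ice-melts assumption holds.

T_f ≈ 63.4 °C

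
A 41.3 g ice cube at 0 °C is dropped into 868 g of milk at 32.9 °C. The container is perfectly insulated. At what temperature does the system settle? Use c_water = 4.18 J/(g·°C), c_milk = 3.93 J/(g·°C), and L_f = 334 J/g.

Taking heat into each body as positive, Σ m c ΔT = 0:
melt ice: 41.3·334 = 13794; meltwater 0→T: 41.3·4.18·T = 172.63 T; milk: 3411.2(T − 32.9)
3583.9 T = 112230 − 13794 = 98436
T ≈ 27.47 °C (positive, so assuming full melt was valid).

T_f ≈ 27.5 °C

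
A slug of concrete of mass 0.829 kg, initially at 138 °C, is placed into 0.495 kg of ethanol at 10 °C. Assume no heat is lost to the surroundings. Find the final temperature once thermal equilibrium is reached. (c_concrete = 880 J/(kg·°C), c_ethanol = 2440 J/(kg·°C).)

T_f ≈ 58.2 °C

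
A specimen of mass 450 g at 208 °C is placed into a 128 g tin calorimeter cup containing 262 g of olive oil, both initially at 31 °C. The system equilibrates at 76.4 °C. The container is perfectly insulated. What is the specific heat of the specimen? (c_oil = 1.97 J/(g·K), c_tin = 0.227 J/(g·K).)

c ≈ 0.418 J/(g·K)

Net heat exchanged in the isolated system is zero:
450×c×(76.4 − 208) + 262×1.97×(76.4 − 31) + 128×0.227×(76.4 − 31) = 0
-59220 c = -24752
c = -24752/-59220 ≈ 0.418 J/(g·K)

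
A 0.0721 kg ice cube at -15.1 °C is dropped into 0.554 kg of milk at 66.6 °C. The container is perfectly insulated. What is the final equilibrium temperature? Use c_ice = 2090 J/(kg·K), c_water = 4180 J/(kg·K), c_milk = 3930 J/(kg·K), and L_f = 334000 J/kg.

Heat gained plus heat lost sum to zero:
warm ice to 0 °C: 0.0721·2090·(0 − (-15.1)) = 2275.4; melt ice: 0.0721·334000 = 24081; meltwater 0→T: 0.0721·4180·T = 301.38 T; milk cools: 0.554·3930·(T − 66.6) = 2177.2(T − 66.6)
2478.6 T = 145003 − 26357 = 118646
T ≈ 47.87 °C (positive, so assuming full melt was valid).

T_f ≈ 47.9 °C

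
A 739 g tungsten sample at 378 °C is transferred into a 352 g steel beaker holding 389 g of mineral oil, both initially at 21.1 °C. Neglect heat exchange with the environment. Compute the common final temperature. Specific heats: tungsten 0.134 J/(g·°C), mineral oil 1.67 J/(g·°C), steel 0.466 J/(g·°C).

T_f ≈ 59.8 °C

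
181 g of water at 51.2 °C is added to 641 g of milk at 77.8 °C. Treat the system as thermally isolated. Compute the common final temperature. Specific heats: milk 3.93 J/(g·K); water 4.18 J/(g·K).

T_f ≈ 71.7 °C

Heat lost by the milk equals heat gained by the water:
641*3.93*(77.8 − T) = 181*4.18*(T − 51.2)
2519.1(77.8 − T) = 756.58(T − 51.2)
3275.7 T = 234725  ⇒  T ≈ 71.66 °C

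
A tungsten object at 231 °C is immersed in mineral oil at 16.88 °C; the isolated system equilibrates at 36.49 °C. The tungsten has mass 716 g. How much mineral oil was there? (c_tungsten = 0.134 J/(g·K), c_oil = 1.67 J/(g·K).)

m ≈ 570 g

Setting the total heat transfer to zero:
716·0.134·(36.49 − 231) + m·1.67·(36.49 − 16.88) = 0
32.75 m = 18662
m = 18662/32.75 ≈ 569.9 g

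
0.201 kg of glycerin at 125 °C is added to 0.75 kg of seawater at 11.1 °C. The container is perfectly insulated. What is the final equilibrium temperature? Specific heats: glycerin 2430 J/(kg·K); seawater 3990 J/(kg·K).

T_f ≈ 27.1 °C

Set heat shed by the hot body equal to heat absorbed by the cold body:
0.201·2430·(125 − T) = 0.75·3990·(T − 11.1)
488.43(125 − T) = 2992.5(T − 11.1)
3480.9 T = 94270  ⇒  T ≈ 27.08 °C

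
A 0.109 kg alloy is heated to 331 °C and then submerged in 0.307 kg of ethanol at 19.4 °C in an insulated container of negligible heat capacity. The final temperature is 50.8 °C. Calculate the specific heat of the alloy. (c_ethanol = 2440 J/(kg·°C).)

c ≈ 770 J/(kg·°C)

Energy conservation, ΣQ = 0:
0.109·c·(50.8 − 331) + 0.307·2440·(50.8 − 19.4) = 0
-30.54 c = -23521
c = -23521/-30.54 ≈ 770.1 J/(kg·°C)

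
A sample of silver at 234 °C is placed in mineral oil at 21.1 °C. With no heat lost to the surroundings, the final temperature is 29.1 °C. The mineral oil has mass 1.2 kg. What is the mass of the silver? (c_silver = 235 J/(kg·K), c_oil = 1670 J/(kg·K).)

m ≈ 0.333 kg

Heat lost by the silver = heat gained by the oil:
m×235×(234 − 29.1) = 1.2×1670×(29.1 − 21.1)
48152 m = 16032  ⇒  m ≈ 0.3329 kg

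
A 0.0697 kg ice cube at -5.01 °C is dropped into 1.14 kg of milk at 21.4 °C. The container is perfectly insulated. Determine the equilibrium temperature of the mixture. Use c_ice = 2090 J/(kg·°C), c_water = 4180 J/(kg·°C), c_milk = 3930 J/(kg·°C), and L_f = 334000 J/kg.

T_f ≈ 15.1 °C

Sum of m c ΔT and latent-heat terms is zero:
warm ice to 0 °C: 0.0697×2090×(0 − (-5.01)) = 729.82; fusion: m_ice L_f = 0.0697×334000 = 23280; warm the meltwater: 291.35 T; milk: 4480.2(T − 21.4)
4771.5 T = 95876 − 24010 = 71867
T ≈ 15.06 °C — above 0 °C, consistent with complete melting.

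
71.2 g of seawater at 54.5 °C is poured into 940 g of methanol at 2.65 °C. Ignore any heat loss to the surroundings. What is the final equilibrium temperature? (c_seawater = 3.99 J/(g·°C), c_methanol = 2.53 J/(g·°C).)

Heat gained plus heat lost sum to zero:
71.2·3.99·(T − 54.5) + 940·2.53·(T − 2.65) = 0
284.09(T − 54.5) + 2378.2(T − 2.65) = 0
2662.3 T = 21785
T = 21785/2662.3 ≈ 8.18 °C

T_f ≈ 8.2 °C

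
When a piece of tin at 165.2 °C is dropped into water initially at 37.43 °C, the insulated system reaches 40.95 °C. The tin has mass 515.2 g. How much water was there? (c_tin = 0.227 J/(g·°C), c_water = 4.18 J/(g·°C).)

Net heat exchanged in the isolated system is zero:
515.2·0.227·(40.95 − 165.2) + m·4.18·(40.95 − 37.43) = 0
14.71 m = 14531
m = 14531/14.71 ≈ 987.6 g

m ≈ 988 g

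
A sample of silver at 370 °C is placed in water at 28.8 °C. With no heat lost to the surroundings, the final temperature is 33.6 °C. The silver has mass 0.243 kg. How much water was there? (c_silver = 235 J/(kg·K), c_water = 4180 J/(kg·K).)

m ≈ 0.957 kg

Heat lost by the silver = heat gained by the water:
0.243·235·(370 − 33.6) = m·4180·(33.6 − 28.8)
20064 m = 19210  ⇒  m ≈ 0.9574 kg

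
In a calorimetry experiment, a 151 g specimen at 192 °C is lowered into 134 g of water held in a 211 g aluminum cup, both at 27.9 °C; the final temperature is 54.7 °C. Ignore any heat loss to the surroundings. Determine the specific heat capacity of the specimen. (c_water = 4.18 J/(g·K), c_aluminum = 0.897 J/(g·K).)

c ≈ 0.969 J/(g·K)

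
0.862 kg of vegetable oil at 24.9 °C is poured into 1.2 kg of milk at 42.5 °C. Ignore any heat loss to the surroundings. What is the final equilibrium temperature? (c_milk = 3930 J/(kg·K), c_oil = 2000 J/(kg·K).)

Setting the total heat transfer to zero:
1.2·3930·(T − 42.5) + 0.862·2000·(T − 24.9) = 0
4716(T − 42.5) + 1724(T − 24.9) = 0
(4716 + 1724) T = 4716·42.5 + 1724·24.9
T = 243358 / 6440 = 37.8 °C

T_f ≈ 37.8 °C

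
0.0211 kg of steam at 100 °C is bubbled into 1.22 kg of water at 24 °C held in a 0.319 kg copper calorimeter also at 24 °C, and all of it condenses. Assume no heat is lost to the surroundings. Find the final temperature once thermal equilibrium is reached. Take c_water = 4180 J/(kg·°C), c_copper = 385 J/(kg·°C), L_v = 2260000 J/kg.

Let T be the final temperature. ΣQ_i = 0:
condense steam: −0.0211×2260000 = −47686
  condensate cools 100→T: 0.0211×4180×(T − 100) = 88.2(T − 100)
  water warms: 1.22×4180×(T − 24) = 5099.6(T − 24)
  cup: 122.81(T − 24)
5310.6 T = 47686 + 8819.8 + 125338 = 181844
T ≈ 34.24 °C, under the boiling point, so the assumption holds.

T_f ≈ 34.2 °C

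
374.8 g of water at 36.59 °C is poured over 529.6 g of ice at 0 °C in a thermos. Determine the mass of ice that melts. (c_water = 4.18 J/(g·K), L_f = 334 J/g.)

Cooling the water to 0 °C releases 374.8×4.18×36.59 = 57324 J.
Fully melting the ice requires m_ice L_f = 529.6×334 = 176886 J.
Since 57324 < 176886 J, not all the ice melts; equilibrium is at 0 °C.
m_melt = 57324 / L_f = 171.6 g.

m_melted ≈ 172 g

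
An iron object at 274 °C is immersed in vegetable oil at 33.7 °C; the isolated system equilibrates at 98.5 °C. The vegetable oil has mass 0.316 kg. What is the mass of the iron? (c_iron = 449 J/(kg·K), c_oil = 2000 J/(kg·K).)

|Q_iron| = |Q_oil|:
m·449·(274 − 98.5) = 0.316·2000·(98.5 − 33.7)
78800 m = 40954  ⇒  m ≈ 0.5197 kg

m ≈ 0.52 kg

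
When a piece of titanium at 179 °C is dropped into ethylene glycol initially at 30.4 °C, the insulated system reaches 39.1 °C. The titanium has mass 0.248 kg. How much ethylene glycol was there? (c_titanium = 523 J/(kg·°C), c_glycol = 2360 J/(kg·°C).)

|Q_titanium| = |Q_glycol|:
0.248·523·(179 − 39.1) = m·2360·(39.1 − 30.4)
20532 m = 18146  ⇒  m ≈ 0.8838 kg

m ≈ 0.884 kg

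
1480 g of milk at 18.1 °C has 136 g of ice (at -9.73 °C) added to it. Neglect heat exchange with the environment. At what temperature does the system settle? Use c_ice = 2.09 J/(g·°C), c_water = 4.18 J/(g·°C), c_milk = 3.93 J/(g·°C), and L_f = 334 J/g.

Conservation of energy gives ΣQ = 0:
ice -9.73→0 °C: 136×2.09×9.73 = 2765.7
  fusion: m_ice L_f = 136×334 = 45424
  warm the meltwater: 568.48 T
  milk: 5816.4(T − 18.1)
6384.9 T = 105277 − 48190 = 57087
T ≈ 8.94 °C. Since T > 0 °C, the all-ice-melts assumption holds.

T_f ≈ 8.9 °C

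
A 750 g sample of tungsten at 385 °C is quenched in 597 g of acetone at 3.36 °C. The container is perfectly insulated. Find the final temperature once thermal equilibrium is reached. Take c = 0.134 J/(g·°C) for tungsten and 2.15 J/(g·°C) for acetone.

T_f ≈ 31.1 °C

Net heat exchanged in the isolated system is zero:
750×0.134×(T − 385) + 597×2.15×(T − 3.36) = 0
100.5(T − 385) + 1283.5(T − 3.36) = 0
1384 T = 43005
T = 43005 / 1384 = 31.1 °C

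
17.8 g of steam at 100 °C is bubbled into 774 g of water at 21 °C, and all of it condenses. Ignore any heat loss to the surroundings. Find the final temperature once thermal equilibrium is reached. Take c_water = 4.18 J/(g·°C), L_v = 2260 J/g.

Energy conservation, ΣQ = 0:
condense steam: −17.8·2260 = −40228; condensate cools 100→T: 17.8·4.18·(T − 100) = 74.4(T − 100); original water: 3235.3(T − 21)
3309.7 T = 40228 + 7440.4 + 67942 = 115610
T ≈ 34.93 °C, under the boiling point, so the assumption holds.

T_f ≈ 34.9 °C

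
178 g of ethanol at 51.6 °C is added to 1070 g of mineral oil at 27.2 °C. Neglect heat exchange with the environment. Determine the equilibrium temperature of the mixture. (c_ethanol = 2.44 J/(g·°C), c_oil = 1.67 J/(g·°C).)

T_f ≈ 32.0 °C

Net heat exchanged in the isolated system is zero:
178*2.44*(T − 51.6) + 1070*1.67*(T − 27.2) = 0
434.32(T − 51.6) + 1786.9(T − 27.2) = 0
2221.2 T = 71015
T ≈ 31.97 °C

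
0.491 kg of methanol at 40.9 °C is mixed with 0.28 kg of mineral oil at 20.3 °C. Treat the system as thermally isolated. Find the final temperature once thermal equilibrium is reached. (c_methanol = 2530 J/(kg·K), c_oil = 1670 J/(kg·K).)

T_f ≈ 35.3 °C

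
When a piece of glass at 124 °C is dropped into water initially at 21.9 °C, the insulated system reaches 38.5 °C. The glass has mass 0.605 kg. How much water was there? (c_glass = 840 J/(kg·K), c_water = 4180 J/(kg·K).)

m ≈ 0.626 kg

Conservation of energy gives ΣQ = 0:
0.605×840×(38.5 − 124) + m×4180×(38.5 − 21.9) = 0
69388 m = 43451
m = 43451/69388 ≈ 0.6262 kg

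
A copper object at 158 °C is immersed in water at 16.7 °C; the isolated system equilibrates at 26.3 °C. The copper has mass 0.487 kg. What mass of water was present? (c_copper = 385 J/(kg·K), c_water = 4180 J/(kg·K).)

m ≈ 0.615 kg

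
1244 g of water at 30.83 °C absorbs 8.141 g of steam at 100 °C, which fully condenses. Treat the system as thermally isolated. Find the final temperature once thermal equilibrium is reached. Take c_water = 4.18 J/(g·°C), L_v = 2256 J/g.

T_f ≈ 34.8 °C

Net heat exchanged in the isolated system is zero:
steam→water at 100 °C releases m L_v = 8.141×2256 = 18366
  condensate cools 100→T: 8.141×4.18×(T − 100) = 34.03(T − 100)
  water warms: 1244×4.18×(T − 30.83) = 5199.9(T − 30.83)
5233.9 T = 18366 + 3402.9 + 160314 = 182083
T ≈ 34.79 °C — below 100 °C, confirming all the steam condensed.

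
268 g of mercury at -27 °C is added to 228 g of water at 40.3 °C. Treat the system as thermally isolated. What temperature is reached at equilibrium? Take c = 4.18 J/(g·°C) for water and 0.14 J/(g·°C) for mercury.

|Q_water| = |Q_mercury|:
228*4.18*(40.3 − T) = 268*0.14*(T − (-27))
953.04(40.3 − T) = 37.52(T − (-27))
990.56 T = 37394  ⇒  T ≈ 37.75 °C

T_f ≈ 37.8 °C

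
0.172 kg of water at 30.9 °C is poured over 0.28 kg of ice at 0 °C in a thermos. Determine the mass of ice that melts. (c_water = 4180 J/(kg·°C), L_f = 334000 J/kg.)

m_melted ≈ 0.0665 kg

Cooling the water to 0 °C releases 0.172·4180·30.9 = 22216 J.
Melting all 0.28 kg of ice would need 0.28·334000 = 93520 J.
22216 J < 93520 J, so only part of the ice melts and the system sits at 0 °C.
Mass melted = 22216/334000 ≈ 0.06651 kg.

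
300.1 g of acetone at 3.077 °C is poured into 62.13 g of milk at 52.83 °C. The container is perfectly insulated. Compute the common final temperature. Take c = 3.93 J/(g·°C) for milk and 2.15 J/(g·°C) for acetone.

T_f ≈ 16.7 °C

Set heat shed by the hot body equal to heat absorbed by the cold body:
62.13×3.93×(52.83 − T) = 300.1×2.15×(T − 3.077)
244.17(52.83 − T) = 645.22(T − 3.077)
889.39 T = 14885  ⇒  T ≈ 16.74 °C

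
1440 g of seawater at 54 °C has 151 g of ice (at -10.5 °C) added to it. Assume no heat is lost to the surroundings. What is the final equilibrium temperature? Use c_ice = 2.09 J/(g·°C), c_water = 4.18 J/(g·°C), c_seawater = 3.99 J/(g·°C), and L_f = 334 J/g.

T_f ≈ 40.2 °C

Let T be the final temperature. ΣQ_i = 0:
warm ice to 0 °C: 151·2.09·(0 − (-10.5)) = 3313.7; melt ice: 151·334 = 50434; warm the meltwater: 631.18 T; seawater cools: 1440·3.99·(T − 54) = 5745.6(T − 54)
6376.8 T = 310262 − 53748 = 256515
T ≈ 40.23 °C (positive, so assuming full melt was valid).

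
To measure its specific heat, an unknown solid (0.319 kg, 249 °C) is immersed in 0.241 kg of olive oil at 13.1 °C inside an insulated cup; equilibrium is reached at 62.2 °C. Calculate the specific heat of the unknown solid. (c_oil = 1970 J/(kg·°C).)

c ≈ 391 J/(kg·°C)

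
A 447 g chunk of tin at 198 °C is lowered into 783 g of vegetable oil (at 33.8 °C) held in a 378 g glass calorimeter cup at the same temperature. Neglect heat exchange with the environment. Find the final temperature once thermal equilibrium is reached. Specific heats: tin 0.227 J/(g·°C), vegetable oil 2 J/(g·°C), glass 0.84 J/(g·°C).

Let T be the final temperature. ΣQ_i = 0:
447*0.227*(T − 198) + 783*2*(T − 33.8) + 378*0.84*(T − 33.8) = 0
101.47(T − 198) + 1566(T − 33.8) + 317.52(T − 33.8) = 0
1985 T = 83754
T = 83754 / 1985 = 42.2 °C

T_f ≈ 42.2 °C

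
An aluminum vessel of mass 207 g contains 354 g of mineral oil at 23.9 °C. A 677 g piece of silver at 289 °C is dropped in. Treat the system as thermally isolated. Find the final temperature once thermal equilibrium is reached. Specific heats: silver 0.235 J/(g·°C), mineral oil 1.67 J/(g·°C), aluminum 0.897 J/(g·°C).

T_f ≈ 69.0 °C

Heat gained plus heat lost sum to zero:
677·0.235·(T − 289) + 354·1.67·(T − 23.9) + 207·0.897·(T − 23.9) = 0
159.09(T − 289) + 591.18(T − 23.9) + 185.68(T − 23.9) = 0
(159.09 + 591.18 + 185.68) T = 159.09·289 + 591.18·23.9 + 185.68·23.9
T = 64545 / 935.95 = 69 °C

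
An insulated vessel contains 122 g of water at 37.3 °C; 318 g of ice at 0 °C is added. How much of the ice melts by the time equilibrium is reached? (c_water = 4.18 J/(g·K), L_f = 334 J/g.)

Water can give up m c ΔT = 122·4.18·37.3 = 19022 J before reaching 0 °C.
Fully melting the ice requires m_ice L_f = 318·334 = 106212 J.
That's not enough to melt it all — equilibrium is at 0 °C with ice remaining.
Mass melted = 19022/334 ≈ 56.95 g.

m_melted ≈ 57 g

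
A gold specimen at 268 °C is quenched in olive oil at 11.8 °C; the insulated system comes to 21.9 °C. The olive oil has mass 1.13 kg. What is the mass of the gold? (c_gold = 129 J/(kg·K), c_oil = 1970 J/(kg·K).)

m ≈ 0.708 kg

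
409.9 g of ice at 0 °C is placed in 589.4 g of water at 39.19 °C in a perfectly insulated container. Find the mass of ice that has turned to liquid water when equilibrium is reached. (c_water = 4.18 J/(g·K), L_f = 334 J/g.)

m_melted ≈ 289 g

Cooling the water to 0 °C releases 589.4·4.18·39.19 = 96552 J.
To melt every bit of ice: 409.9·334 = 136907 J.
Since 96552 < 136907 J, not all the ice melts; equilibrium is at 0 °C.
m_melted·334 = 96552  ⇒  m_melted ≈ 289.1 g.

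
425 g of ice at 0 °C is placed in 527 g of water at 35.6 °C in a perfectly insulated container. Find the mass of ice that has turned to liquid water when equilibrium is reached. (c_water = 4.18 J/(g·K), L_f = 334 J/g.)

m_melted ≈ 235 g

Heat available from the water dropping to 0 °C: 527·4.18·35.6 = 78422 J.
To melt every bit of ice: 425·334 = 141950 J.
Since 78422 < 141950 J, not all the ice melts; equilibrium is at 0 °C.
m_melted·334 = 78422  ⇒  m_melted ≈ 234.8 g.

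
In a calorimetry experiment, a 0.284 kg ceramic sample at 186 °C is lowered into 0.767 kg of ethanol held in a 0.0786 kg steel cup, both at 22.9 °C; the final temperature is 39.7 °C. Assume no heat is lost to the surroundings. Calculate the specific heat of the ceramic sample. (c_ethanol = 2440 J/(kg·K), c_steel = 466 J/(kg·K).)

Let T be the final temperature. ΣQ_i = 0:
0.284·c·(39.7 − 186) + 0.767·2440·(39.7 − 22.9) + 0.0786·466·(39.7 − 22.9) = 0
-41.55 c = -32056
c = -32056/-41.55 ≈ 771.5 J/(kg·K)

c ≈ 772 J/(kg·K)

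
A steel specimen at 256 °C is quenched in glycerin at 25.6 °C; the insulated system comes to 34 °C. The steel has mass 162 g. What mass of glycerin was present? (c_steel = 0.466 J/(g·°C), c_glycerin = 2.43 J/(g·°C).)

Heat lost by the steel = heat gained by the glycerin:
162·0.466·(256 − 34) = m·2.43·(34 − 25.6)
20.41 m = 16759  ⇒  m ≈ 821 g

m ≈ 821 g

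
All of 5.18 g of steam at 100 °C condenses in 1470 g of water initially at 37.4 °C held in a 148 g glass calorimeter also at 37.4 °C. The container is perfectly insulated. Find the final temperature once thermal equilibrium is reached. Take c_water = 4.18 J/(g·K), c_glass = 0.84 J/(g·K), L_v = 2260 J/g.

Energy balance with sensible and latent terms:
condense steam: −5.18×2260 = −11707; condensate cools 100→T: 5.18×4.18×(T − 100) = 21.65(T − 100); original water: 6144.6(T − 37.4); glass cup: 148×0.84×(T − 37.4) = 124.32(T − 37.4)
6290.6 T = 11707 + 2165.2 + 234458 = 248330
T ≈ 39.48 °C, under the boiling point, so the assumption holds.

T_f ≈ 39.5 °C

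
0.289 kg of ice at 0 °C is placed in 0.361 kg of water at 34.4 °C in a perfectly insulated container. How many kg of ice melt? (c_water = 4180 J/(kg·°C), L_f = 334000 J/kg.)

m_melted ≈ 0.155 kg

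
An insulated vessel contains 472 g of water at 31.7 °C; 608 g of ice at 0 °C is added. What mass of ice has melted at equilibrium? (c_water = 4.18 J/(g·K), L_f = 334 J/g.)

Cooling the water to 0 °C releases 472·4.18·31.7 = 62543 J.
Fully melting the ice requires m_ice L_f = 608·334 = 203072 J.
62543 J < 203072 J, so only part of the ice melts and the system sits at 0 °C.
m_melted·334 = 62543  ⇒  m_melted ≈ 187.3 g.

m_melted ≈ 187 g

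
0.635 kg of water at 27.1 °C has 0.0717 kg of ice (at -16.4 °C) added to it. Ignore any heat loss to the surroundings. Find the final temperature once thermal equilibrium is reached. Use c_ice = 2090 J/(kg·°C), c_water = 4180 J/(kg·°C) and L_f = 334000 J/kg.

T_f ≈ 15.4 °C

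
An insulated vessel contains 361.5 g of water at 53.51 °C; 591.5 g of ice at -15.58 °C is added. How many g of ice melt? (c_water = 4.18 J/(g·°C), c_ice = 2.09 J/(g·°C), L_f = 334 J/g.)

Water can give up m c ΔT = 361.5·4.18·53.51 = 80857 J before reaching 0 °C.
Warming the ice to 0 °C takes 591.5·2.09·15.58 = 19261 J, leaving 61597 J for melting.
Melting all 591.5 g of ice would need 591.5·334 = 197561 J.
61597 J < 197561 J, so only part of the ice melts and the system sits at 0 °C.
m_melted·334 = 61597  ⇒  m_melted ≈ 184.4 g.

m_melted ≈ 184 g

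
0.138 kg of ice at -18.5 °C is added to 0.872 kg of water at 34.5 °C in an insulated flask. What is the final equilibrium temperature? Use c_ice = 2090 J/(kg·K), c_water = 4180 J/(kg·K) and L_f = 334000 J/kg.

T_f ≈ 17.6 °C

Taking heat into each body as positive, Σ m c ΔT = 0:
ice -18.5→0 °C: 0.138·2090·18.5 = 5335.8
  fusion: m_ice L_f = 0.138·334000 = 46092
  meltwater 0→T: 0.138·4180·T = 576.84 T
  water: 3645(T − 34.5)
4221.8 T = 125751 − 51428 = 74323
T ≈ 17.60 °C. Since T > 0 °C, the all-ice-melts assumption holds.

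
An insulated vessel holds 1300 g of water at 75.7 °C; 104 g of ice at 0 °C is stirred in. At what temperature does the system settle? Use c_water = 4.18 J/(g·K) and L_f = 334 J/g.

T_f ≈ 64.2 °C

Heat gained plus heat lost sum to zero:
melt ice: 104×334 = 34736; meltwater 0→T: 104×4.18×T = 434.72 T; water cools: 1300×4.18×(T − 75.7) = 5434(T − 75.7)
5868.7 T = 411354 − 34736 = 376618
T ≈ 64.17 °C — above 0 °C, consistent with complete melting.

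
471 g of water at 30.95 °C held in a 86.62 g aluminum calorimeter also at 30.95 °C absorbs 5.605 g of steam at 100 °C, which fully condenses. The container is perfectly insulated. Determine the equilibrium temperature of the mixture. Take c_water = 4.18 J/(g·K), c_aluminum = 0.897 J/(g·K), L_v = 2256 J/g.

T_f ≈ 37.8 °C

Sum of m c ΔT and latent-heat terms is zero:
steam→water at 100 °C releases m L_v = 5.605×2256 = 12645
  condensed water 100 °C→T: 23.43(T − 100)
  original water: 1968.8(T − 30.95)
  aluminum cup: 86.62×0.897×(T − 30.95) = 77.7(T − 30.95)
2069.9 T = 12645 + 2342.9 + 63338 = 78326
T ≈ 37.84 °C (< 100 °C, so full condensation is consistent).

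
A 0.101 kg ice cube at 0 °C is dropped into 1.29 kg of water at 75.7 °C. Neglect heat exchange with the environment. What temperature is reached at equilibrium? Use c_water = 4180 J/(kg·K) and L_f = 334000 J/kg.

Energy balance with sensible and latent terms:
latent heat to melt: 0.101×334000 = 33734
  meltwater 0→T: 0.101×4180×T = 422.18 T
  water cools: 1.29×4180×(T − 75.7) = 5392.2(T − 75.7)
5814.4 T = 408190 − 33734 = 374456
T ≈ 64.40 °C (positive, so assuming full melt was valid).

T_f ≈ 64.4 °C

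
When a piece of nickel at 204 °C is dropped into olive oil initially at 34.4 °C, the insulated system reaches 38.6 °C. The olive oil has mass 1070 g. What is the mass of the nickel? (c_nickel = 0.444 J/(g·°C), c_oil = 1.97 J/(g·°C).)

Net heat exchanged in the isolated system is zero:
m·0.444·(38.6 − 204) + 1070·1.97·(38.6 − 34.4) = 0
-73.44 m = -8853.2
m = -8853.2/-73.44 ≈ 120.6 g

m ≈ 121 g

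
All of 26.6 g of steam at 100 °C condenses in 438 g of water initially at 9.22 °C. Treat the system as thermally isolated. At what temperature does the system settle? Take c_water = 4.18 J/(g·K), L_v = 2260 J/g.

Sum of m c ΔT and latent-heat terms is zero:
latent heat released on condensation: 26.6·2260 = 60116
  condensed water 100 °C→T: 111.19(T − 100)
  original water: 1830.8(T − 9.22)
1942 T = 60116 + 11119 + 16880 = 88115
T ≈ 45.37 °C — below 100 °C, confirming all the steam condensed.

T_f ≈ 45.4 °C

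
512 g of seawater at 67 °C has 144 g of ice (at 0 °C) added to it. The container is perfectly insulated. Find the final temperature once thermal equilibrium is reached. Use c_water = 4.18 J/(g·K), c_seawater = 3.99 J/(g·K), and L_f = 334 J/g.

Sum of m c ΔT and latent-heat terms is zero:
latent heat to melt: 144·334 = 48096
  meltwater 0→T: 144·4.18·T = 601.92 T
  seawater: 2042.9(T − 67)
2644.8 T = 136873 − 48096 = 88777
T ≈ 33.57 °C (positive, so assuming full melt was valid).

T_f ≈ 33.6 °C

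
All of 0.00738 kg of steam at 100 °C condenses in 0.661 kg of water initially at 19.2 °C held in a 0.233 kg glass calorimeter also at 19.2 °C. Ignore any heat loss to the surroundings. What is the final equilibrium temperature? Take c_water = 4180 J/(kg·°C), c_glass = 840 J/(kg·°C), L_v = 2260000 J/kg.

T_f ≈ 25.6 °C

Conservation of energy gives ΣQ = 0:
steam→water at 100 °C releases m L_v = 0.00738×2260000 = 16679
  condensate cools 100→T: 0.00738×4180×(T − 100) = 30.85(T − 100)
  water warms: 0.661×4180×(T − 19.2) = 2763(T − 19.2)
  glass cup: 0.233×840×(T − 19.2) = 195.72(T − 19.2)
2989.5 T = 16679 + 3084.8 + 56807 = 76571
T ≈ 25.61 °C — below 100 °C, confirming all the steam condensed.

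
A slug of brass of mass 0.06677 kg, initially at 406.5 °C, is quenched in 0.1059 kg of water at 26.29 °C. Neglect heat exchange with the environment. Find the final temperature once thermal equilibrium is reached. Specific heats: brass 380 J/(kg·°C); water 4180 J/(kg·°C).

Set heat shed by the hot body equal to heat absorbed by the cold body:
0.06677·380·(406.5 − T) = 0.1059·4180·(T − 26.29)
25.37(406.5 − T) = 442.66(T − 26.29)
468.03 T = 21952  ⇒  T ≈ 46.90 °C

T_f ≈ 46.9 °C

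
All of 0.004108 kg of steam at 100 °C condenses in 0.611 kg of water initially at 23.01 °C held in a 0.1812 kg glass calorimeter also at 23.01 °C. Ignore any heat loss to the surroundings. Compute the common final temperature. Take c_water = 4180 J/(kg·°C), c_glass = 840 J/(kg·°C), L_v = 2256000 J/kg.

T_f ≈ 26.9 °C

Conservation of energy gives ΣQ = 0:
latent heat released on condensation: 0.004108×2256000 = 9267.6
  condensed water 100 °C→T: 17.17(T − 100)
  original water: 2554(T − 23.01)
  cup: 152.21(T − 23.01)
2723.4 T = 9267.6 + 1717.1 + 62269 = 73254
T ≈ 26.90 °C (< 100 °C, so full condensation is consistent).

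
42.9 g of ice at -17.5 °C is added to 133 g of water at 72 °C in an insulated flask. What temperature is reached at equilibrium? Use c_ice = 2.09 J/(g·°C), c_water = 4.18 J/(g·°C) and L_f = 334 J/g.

T_f ≈ 32.8 °C

Net heat exchanged in the isolated system is zero:
ice -17.5→0 °C: 42.9×2.09×17.5 = 1569.1
  fusion: m_ice L_f = 42.9×334 = 14329
  meltwater 0→T: 42.9×4.18×T = 179.32 T
  water cools: 133×4.18×(T − 72) = 555.94(T − 72)
735.26 T = 40028 − 15898 = 24130
T ≈ 32.82 °C (positive, so assuming full melt was valid).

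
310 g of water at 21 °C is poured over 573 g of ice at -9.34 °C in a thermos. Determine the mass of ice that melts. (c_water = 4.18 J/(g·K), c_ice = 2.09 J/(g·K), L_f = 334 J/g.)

m_melted ≈ 48 g

Water can give up m c ΔT = 310·4.18·21 = 27212 J before reaching 0 °C.
Of that, 573·2.09·9.34 = 11185 J goes to bring the ice to 0 °C, leaving 16026 J.
Fully melting the ice requires m_ice L_f = 573·334 = 191382 J.
Since 16026 < 191382 J, not all the ice melts; equilibrium is at 0 °C.
Mass melted = 16026/334 ≈ 47.98 g.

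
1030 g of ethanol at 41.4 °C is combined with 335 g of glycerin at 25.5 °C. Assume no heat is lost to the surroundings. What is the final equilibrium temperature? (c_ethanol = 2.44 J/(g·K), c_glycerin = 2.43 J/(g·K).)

T_f ≈ 37.5 °C

With ΣQ=0 the equilibrium temperature is the m·c-weighted mean:
T_f = (2513.2*41.4 + 814.05*25.5) / (2513.2 + 814.05)
    = 124805 / 3327.2 ≈ 37.51 °C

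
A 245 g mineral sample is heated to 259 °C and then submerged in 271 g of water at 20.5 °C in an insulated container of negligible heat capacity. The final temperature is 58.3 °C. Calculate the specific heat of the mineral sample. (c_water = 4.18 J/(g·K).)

m_s c (T_s − T_f) = m_water c_water (T_f − T_0):
245×c×(259 − 58.3) = 271×4.18×(58.3 − 20.5)
49172 c = 42819  ⇒  c ≈ 0.8708 J/(g·K)

c ≈ 0.871 J/(g·K)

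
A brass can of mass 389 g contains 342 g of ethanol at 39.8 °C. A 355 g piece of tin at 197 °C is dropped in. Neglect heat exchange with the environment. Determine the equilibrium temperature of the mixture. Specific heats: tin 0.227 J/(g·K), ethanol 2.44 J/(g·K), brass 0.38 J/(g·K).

T_f ≈ 51.7 °C

Net heat exchanged in the isolated system is zero:
355·0.227·(T − 197) + 342·2.44·(T − 39.8) + 389·0.38·(T − 39.8) = 0
80.59(T − 197) + 834.48(T − 39.8) + 147.82(T − 39.8) = 0
1062.9 T = 54971
T = 54971/1062.9 ≈ 51.72 °C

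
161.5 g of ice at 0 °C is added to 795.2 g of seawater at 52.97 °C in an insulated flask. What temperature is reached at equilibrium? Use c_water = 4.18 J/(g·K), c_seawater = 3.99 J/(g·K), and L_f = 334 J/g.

Energy balance with sensible and latent terms:
melt ice: 161.5×334 = 53941
  warm the meltwater: 675.07 T
  seawater cools: 795.2×3.99×(T − 52.97) = 3172.8(T − 52.97)
3847.9 T = 168066 − 53941 = 114125
T ≈ 29.66 °C. Since T > 0 °C, the all-ice-melts assumption holds.

T_f ≈ 29.7 °C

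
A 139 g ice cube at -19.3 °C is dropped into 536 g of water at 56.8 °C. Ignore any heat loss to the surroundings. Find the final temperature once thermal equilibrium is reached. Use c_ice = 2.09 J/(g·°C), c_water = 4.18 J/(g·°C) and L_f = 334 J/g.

T_f ≈ 26.7 °C

Conservation of energy gives ΣQ = 0:
warm ice to 0 °C: 139×2.09×(0 − (-19.3)) = 5606.8
  melt ice: 139×334 = 46426
  warm the meltwater: 581.02 T
  water: 2240.5(T − 56.8)
2821.5 T = 127259 − 52033 = 75226
T ≈ 26.66 °C (positive, so assuming full melt was valid).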